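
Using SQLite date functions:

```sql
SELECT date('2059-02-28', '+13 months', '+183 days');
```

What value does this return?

2060-09-27

Adding +13 months to 2059-02-28 gives 2060-03-28.
Applying '+183 days' to 2060-03-28: counting 183 days forward gives 2060-09-27.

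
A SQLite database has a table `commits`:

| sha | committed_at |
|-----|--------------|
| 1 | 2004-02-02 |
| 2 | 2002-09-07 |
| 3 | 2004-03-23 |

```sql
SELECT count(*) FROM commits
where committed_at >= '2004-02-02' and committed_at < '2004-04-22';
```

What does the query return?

Rows in [2004-02-02, 2004-04-22): 2004-02-02, 2004-03-23 → 2 rows.

2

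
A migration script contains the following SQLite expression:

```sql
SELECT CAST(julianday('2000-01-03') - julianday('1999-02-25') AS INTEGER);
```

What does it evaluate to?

312

3 days remain in February 1999 after the 25th (28 − 25).
Full months from March 1999 through December 1999 contribute their day counts.
Then 3 days into January 2000.
Total: 3 + 31 + 30 + 31 + 30 + 31 + 31 + 30 + 31 + 30 + 31 + 3 = 312.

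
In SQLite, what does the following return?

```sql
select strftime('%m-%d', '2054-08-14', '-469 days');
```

First apply '-469 days': 2054-08-14 → 2053-05-02.
`%m-%d` extracts the month-day: 05-02.

05-02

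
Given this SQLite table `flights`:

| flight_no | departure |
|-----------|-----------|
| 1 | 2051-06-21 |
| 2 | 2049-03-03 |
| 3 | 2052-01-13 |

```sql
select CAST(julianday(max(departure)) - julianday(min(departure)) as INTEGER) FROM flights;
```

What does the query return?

MIN = 2049-03-03, MAX = 2052-01-13.
28 days remain in March 2049 after the 3rd (31 − 3).
Full months from April 2049 through December 2051 contribute their day counts.
Then 13 days into January 2052.
Total: 28 + 30 + 31 + 30 + 31 + 31 + 30 + 31 + 30 + 31 + 31 + 28 + 31 + 30 + 31 + 30 + 31 + 31 + 30 + 31 + 30 + 31 + 31 + 28 + 31 + 30 + 31 + 30 + 31 + 31 + 30 + 31 + 30 + 31 + 13 = 1046.

1046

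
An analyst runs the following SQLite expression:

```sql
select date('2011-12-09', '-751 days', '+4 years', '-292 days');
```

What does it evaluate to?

Applying '-751 days' to 2011-12-09: counting 751 days back gives 2009-11-18.
Adding +4 years to 2009-11-18 gives 2013-11-18.
Applying '-292 days' to 2013-11-18: counting 292 days back gives 2013-01-30.

2013-01-30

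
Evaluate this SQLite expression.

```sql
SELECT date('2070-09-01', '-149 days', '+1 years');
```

2071-04-05

Applying '-149 days' to 2070-09-01: counting 149 days back gives 2070-04-05.
Adding +1 year to 2070-04-05 gives 2071-04-05.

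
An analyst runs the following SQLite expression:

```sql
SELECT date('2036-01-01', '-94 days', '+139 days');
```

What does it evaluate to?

Applying '-94 days' to 2036-01-01: counting 94 days back gives 2035-09-29.
Applying '+139 days' to 2035-09-29: counting 139 days forward gives 2036-02-15.

2036-02-15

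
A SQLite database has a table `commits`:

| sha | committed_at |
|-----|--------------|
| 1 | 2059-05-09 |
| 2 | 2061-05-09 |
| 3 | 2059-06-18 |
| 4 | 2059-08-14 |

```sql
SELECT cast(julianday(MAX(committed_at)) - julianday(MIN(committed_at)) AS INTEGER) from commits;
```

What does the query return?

MIN = 2059-05-09, MAX = 2061-05-09.
22 days remain in May 2059 after the 9th (31 − 9).
Full months from June 2059 through April 2061 contribute their day counts.
Then 9 days into May 2061.
Total: 22 + 30 + 31 + 31 + 30 + 31 + 30 + 31 + 31 + 29 + 31 + 30 + 31 + 30 + 31 + 31 + 30 + 31 + 30 + 31 + 31 + 28 + 31 + 30 + 9 = 731.

731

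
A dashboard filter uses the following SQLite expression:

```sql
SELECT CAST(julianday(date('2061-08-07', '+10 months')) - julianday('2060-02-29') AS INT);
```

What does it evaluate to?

829

Adding +10 months to 2061-08-07 gives 2062-06-07.
0 days remain in February 2060 after the 29th (29 − 29).
Full months from March 2060 through May 2062 contribute their day counts.
Then 7 days into June 2062.
Total: 0 + 31 + 30 + 31 + 30 + 31 + 31 + 30 + 31 + 30 + 31 + 31 + 28 + 31 + 30 + 31 + 30 + 31 + 31 + 30 + 31 + 30 + 31 + 31 + 28 + 31 + 30 + 31 + 7 = 829.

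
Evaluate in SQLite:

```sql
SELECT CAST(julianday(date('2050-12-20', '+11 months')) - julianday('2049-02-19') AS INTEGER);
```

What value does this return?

1004

Adding +11 months to 2050-12-20 gives 2051-11-20.
9 days remain in February 2049 after the 19th (28 − 19).
Full months from March 2049 through October 2051 contribute their day counts.
Then 20 days into November 2051.
Total: 9 + 31 + 30 + 31 + 30 + 31 + 31 + 30 + 31 + 30 + 31 + 31 + 28 + 31 + 30 + 31 + 30 + 31 + 31 + 30 + 31 + 30 + 31 + 31 + 28 + 31 + 30 + 31 + 30 + 31 + 31 + 30 + 31 + 20 = 1004.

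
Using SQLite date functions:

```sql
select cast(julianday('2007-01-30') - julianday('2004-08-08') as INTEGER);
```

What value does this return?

23 days remain in August 2004 after the 8th (31 − 8).
Full months from September 2004 through December 2006 contribute their day counts.
Then 30 days into January 2007.
Total: 23 + 30 + 31 + 30 + 31 + 31 + 28 + 31 + 30 + 31 + 30 + 31 + 31 + 30 + 31 + 30 + 31 + 31 + 28 + 31 + 30 + 31 + 30 + 31 + 31 + 30 + 31 + 30 + 31 + 30 = 905.

905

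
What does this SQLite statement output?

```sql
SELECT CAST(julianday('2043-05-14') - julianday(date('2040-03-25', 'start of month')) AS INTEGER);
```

`start of month` rewinds 2040-03-25 to 2040-03-01.
30 days remain in March 2040 after the 1st (31 − 1).
Full months from April 2040 through April 2043 contribute their day counts.
Then 14 days into May 2043.
Total: 30 + 30 + 31 + 30 + 31 + 31 + 30 + 31 + 30 + 31 + 31 + 28 + 31 + 30 + 31 + 30 + 31 + 31 + 30 + 31 + 30 + 31 + 31 + 28 + 31 + 30 + 31 + 30 + 31 + 31 + 30 + 31 + 30 + 31 + 31 + 28 + 31 + 30 + 14 = 1169.

1169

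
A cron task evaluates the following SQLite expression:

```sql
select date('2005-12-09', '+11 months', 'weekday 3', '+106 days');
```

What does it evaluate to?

Adding +11 months to 2005-12-09 gives 2006-11-09.
`weekday 3` advances to the next Wednesday; 2006-11-09 is a Thursday, so it moves forward to 2006-11-15.
Applying '+106 days' to 2006-11-15: counting 106 days forward gives 2007-03-01.

2007-03-01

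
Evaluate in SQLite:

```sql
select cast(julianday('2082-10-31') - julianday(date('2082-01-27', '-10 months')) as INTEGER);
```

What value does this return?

Adding -10 months to 2082-01-27 gives 2081-03-27.
4 days remain in March 2081 after the 27th (31 − 27).
Full months from April 2081 through September 2082 contribute their day counts.
Then 31 days into October 2082.
Total: 4 + 30 + 31 + 30 + 31 + 31 + 30 + 31 + 30 + 31 + 31 + 28 + 31 + 30 + 31 + 30 + 31 + 31 + 30 + 31 = 583.

583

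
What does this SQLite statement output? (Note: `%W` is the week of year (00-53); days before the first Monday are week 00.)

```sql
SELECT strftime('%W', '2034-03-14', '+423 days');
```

19

First apply '+423 days': 2034-03-14 → 2035-05-11.
2035-05-11 is a Friday. SQLite's %W counts Mondays since the year started; the result is 19.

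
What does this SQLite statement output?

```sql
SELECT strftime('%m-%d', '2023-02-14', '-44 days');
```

First apply '-44 days': 2023-02-14 → 2023-01-01.
`%m-%d` extracts the month-day: 01-01.

01-01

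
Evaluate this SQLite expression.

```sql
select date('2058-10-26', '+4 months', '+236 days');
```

2059-10-20

Adding +4 months to 2058-10-26 gives 2059-02-26.
Applying '+236 days' to 2059-02-26: counting 236 days forward gives 2059-10-20.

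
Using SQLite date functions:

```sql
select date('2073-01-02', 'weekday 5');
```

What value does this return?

`weekday 5` advances to the next Friday; 2073-01-02 is a Monday, so it moves forward to 2073-01-06.

2073-01-06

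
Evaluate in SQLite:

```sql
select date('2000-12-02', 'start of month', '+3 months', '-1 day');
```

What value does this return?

2001-02-28

`start of month` rewinds 2000-12-02 to 2000-12-01.
Adding +3 months to 2000-12-01 gives 2001-03-01.
Going back 1 day from 2001-03-01 reaches 2001-02-28 (last day of February, 28 days).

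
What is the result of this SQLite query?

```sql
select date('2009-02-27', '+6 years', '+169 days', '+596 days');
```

2017-04-02

Adding +6 years to 2009-02-27 gives 2015-02-27.
Applying '+169 days' to 2015-02-27: counting 169 days forward gives 2015-08-15.
Applying '+596 days' to 2015-08-15: counting 596 days forward gives 2017-04-02.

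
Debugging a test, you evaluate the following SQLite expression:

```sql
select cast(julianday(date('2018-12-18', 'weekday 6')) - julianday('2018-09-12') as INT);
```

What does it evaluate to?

`weekday 6` advances to the next Saturday; 2018-12-18 is a Tuesday, so it moves forward to 2018-12-22.
18 days remain in September 2018 after the 12th (30 − 12).
October 2018: 31 days.
November 2018: 30 days.
Then 22 days into December 2018.
Total: 18 + 31 + 30 + 22 = 101.

101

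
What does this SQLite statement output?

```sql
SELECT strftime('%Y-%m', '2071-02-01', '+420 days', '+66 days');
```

2072-06

First apply '+420 days', '+66 days': 2071-02-01 → 2072-06-01.
`%Y-%m` extracts the year-month: 2072-06.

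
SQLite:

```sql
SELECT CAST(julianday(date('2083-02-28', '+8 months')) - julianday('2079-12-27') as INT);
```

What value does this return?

1401

Adding +8 months to 2083-02-28 gives 2083-10-28.
4 days remain in December 2079 after the 27th (31 − 27).
Full months from January 2080 through September 2083 contribute their day counts.
Then 28 days into October 2083.
Total: 4 + 31 + 29 + 31 + 30 + 31 + 30 + 31 + 31 + 30 + 31 + 30 + 31 + 31 + 28 + 31 + 30 + 31 + 30 + 31 + 31 + 30 + 31 + 30 + 31 + 31 + 28 + 31 + 30 + 31 + 30 + 31 + 31 + 30 + 31 + 30 + 31 + 31 + 28 + 31 + 30 + 31 + 30 + 31 + 31 + 30 + 28 = 1401.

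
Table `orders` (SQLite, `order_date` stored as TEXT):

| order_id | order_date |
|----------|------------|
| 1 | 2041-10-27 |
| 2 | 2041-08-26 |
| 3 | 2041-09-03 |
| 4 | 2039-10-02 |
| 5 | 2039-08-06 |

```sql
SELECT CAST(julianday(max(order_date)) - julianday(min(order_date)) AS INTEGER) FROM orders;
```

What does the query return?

MIN = 2039-08-06, MAX = 2041-10-27.
25 days remain in August 2039 after the 6th (31 − 6).
Full months from September 2039 through September 2041 contribute their day counts.
Then 27 days into October 2041.
Total: 25 + 30 + 31 + 30 + 31 + 31 + 29 + 31 + 30 + 31 + 30 + 31 + 31 + 30 + 31 + 30 + 31 + 31 + 28 + 31 + 30 + 31 + 30 + 31 + 31 + 30 + 27 = 813.

813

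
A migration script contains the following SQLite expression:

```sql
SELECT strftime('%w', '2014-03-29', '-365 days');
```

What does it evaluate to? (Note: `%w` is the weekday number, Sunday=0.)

First apply '-365 days': 2014-03-29 → 2013-03-29.
2013-03-29 is a Friday; with Sunday=0 that is 5.

5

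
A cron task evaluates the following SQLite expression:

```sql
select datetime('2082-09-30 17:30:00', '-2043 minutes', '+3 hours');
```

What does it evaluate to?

2043 minutes = 34h 3m; -2043 minutes from 2082-09-30 17:30:00 is 2082-09-29 07:27:00 (crosses midnight).
+3 hours from 2082-09-29 07:27:00 is 2082-09-29 10:27:00.

2082-09-29 10:27:00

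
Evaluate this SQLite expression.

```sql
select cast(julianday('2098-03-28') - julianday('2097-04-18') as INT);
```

344

12 days remain in April 2097 after the 18th (30 − 18).
Full months from May 2097 through February 2098 contribute their day counts.
Then 28 days into March 2098.
Total: 12 + 31 + 30 + 31 + 31 + 30 + 31 + 30 + 31 + 31 + 28 + 28 = 344.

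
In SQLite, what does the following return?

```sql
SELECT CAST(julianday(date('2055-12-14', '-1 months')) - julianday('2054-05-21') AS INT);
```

542

Adding -1 month to 2055-12-14 gives 2055-11-14.
10 days remain in May 2054 after the 21st (31 − 21).
Full months from June 2054 through October 2055 contribute their day counts.
Then 14 days into November 2055.
Total: 10 + 30 + 31 + 31 + 30 + 31 + 30 + 31 + 31 + 28 + 31 + 30 + 31 + 30 + 31 + 31 + 30 + 31 + 14 = 542.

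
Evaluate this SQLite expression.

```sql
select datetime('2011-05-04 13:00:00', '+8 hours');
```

+8 hours from 2011-05-04 13:00:00 is 2011-05-04 21:00:00.

2011-05-04 21:00:00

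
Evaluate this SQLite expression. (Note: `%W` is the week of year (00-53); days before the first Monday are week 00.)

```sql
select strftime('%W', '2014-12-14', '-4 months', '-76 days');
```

21

First apply '-4 months', '-76 days': 2014-12-14 → 2014-05-30.
2014-05-30 is a Friday. SQLite's %W counts Mondays since the year started; the result is 21.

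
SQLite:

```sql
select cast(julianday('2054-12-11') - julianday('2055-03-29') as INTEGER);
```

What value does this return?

-108

20 days remain in December 2054 after the 11th (31 − 11).
January 2055: 31 days.
February 2055: 28 days.
Then 29 days into March 2055.
Total: 20 + 31 + 28 + 29 = 108.
The subtraction is earlier − later, so the result is −108 → -108.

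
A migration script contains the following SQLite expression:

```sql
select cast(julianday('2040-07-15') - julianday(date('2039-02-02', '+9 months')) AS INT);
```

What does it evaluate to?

Adding +9 months to 2039-02-02 gives 2039-11-02.
28 days remain in November 2039 after the 2nd (30 − 2).
Full months from December 2039 through June 2040 contribute their day counts.
Then 15 days into July 2040.
Total: 28 + 31 + 31 + 29 + 31 + 30 + 31 + 30 + 15 = 256.

256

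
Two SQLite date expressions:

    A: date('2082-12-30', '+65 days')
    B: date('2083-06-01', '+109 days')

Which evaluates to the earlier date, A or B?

A

A = 2083-03-05.
B = 2083-09-18.
A is earlier.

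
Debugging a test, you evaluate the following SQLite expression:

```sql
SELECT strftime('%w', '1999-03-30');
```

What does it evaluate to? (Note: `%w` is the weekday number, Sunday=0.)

1999-03-30 is a Tuesday; with Sunday=0 that is 2.

2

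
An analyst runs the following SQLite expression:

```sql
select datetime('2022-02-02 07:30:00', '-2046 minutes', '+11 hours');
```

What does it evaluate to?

2046 minutes = 34h 6m; -2046 minutes from 2022-02-02 07:30:00 is 2022-01-31 21:24:00 (crosses midnight).
+11 hours from 2022-01-31 21:24:00 is 2022-02-01 08:24:00 (crosses midnight).

2022-02-01 08:24:00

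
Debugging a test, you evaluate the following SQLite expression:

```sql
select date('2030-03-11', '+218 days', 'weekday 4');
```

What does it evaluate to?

2030-10-17

Applying '+218 days' to 2030-03-11: counting 218 days forward gives 2030-10-15.
`weekday 4` advances to the next Thursday; 2030-10-15 is a Tuesday, so it moves forward to 2030-10-17.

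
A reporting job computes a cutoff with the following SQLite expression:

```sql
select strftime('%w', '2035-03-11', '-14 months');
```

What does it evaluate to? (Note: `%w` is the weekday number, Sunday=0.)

First apply '-14 months': 2035-03-11 → 2034-01-11.
2034-01-11 is a Wednesday; with Sunday=0 that is 3.

3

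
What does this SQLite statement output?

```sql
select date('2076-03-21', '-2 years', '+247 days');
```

Adding -2 years to 2076-03-21 gives 2074-03-21.
Applying '+247 days' to 2074-03-21: counting 247 days forward gives 2074-11-23.

2074-11-23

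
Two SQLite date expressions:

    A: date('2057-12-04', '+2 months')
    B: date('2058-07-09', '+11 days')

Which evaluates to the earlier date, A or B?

A = 2058-02-04.
B = 2058-07-20.
A is earlier.

A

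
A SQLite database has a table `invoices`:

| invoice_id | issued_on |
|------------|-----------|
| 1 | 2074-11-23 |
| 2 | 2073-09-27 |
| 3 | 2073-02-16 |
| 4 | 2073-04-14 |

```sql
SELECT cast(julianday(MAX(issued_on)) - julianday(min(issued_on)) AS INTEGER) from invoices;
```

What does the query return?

MIN = 2073-02-16, MAX = 2074-11-23.
12 days remain in February 2073 after the 16th (28 − 16).
Full months from March 2073 through October 2074 contribute their day counts.
Then 23 days into November 2074.
Total: 12 + 31 + 30 + 31 + 30 + 31 + 31 + 30 + 31 + 30 + 31 + 31 + 28 + 31 + 30 + 31 + 30 + 31 + 31 + 30 + 31 + 23 = 645.

645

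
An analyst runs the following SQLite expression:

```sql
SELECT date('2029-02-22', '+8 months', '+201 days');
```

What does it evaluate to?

Adding +8 months to 2029-02-22 gives 2029-10-22.
Applying '+201 days' to 2029-10-22: counting 201 days forward gives 2030-05-11.

2030-05-11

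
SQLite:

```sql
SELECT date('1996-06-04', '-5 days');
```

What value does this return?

1996-05-30

Going back 4 days from 1996-06-04 reaches 1996-05-31 (last day of May, 31 days).
Going back 1 day within May lands on 1996-05-30.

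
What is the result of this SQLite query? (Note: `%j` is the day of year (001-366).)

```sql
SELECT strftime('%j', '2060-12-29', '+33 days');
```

First apply '+33 days': 2060-12-29 → 2061-01-31.
Day-of-year for 2061-01-31: days since 2061-01-01 inclusive = 31, zero-padded to 031.

031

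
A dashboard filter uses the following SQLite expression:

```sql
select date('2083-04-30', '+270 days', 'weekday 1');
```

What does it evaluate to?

2084-01-31

Applying '+270 days' to 2083-04-30: counting 270 days forward gives 2084-01-25.
`weekday 1` advances to the next Monday; 2084-01-25 is a Tuesday, so it moves forward to 2084-01-31.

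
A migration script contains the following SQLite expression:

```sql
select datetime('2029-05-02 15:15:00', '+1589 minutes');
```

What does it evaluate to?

2029-05-03 17:44:00

1589 minutes = 26h 29m; +1589 minutes from 2029-05-02 15:15:00 is 2029-05-03 17:44:00 (crosses midnight).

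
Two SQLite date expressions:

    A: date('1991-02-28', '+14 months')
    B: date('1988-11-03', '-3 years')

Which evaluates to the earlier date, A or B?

B

A = 1992-04-28.
B = 1985-11-03.
B is earlier.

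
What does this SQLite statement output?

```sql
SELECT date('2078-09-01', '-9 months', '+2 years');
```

2079-12-01

Adding -9 months to 2078-09-01 gives 2077-12-01.
Adding +2 years to 2077-12-01 gives 2079-12-01.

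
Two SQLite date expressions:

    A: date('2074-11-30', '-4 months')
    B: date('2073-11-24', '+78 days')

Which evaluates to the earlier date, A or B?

B

A = 2074-07-30.
B = 2074-02-10.
B is earlier.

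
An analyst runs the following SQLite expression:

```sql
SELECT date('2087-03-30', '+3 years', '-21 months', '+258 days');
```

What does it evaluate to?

2089-03-15

Adding +3 years to 2087-03-30 gives 2090-03-30.
Adding -21 months to 2090-03-30 gives 2088-06-30.
Applying '+258 days' to 2088-06-30: counting 258 days forward gives 2089-03-15.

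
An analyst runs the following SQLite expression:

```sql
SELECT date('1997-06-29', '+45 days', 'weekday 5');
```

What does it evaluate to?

Applying '+45 days' to 1997-06-29: counting 45 days forward gives 1997-08-13.
`weekday 5` advances to the next Friday; 1997-08-13 is a Wednesday, so it moves forward to 1997-08-15.

1997-08-15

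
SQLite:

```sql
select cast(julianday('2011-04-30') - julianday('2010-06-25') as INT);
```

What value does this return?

309

5 days remain in June 2010 after the 25th (30 − 25).
Full months from July 2010 through March 2011 contribute their day counts.
Then 30 days into April 2011.
Total: 5 + 31 + 31 + 30 + 31 + 30 + 31 + 31 + 28 + 31 + 30 = 309.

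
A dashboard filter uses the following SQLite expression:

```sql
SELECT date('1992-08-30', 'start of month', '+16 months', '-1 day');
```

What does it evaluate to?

`start of month` rewinds 1992-08-30 to 1992-08-01.
Adding +16 months to 1992-08-01 gives 1993-12-01.
Going back 1 day from 1993-12-01 reaches 1993-11-30 (last day of November, 30 days).

1993-11-30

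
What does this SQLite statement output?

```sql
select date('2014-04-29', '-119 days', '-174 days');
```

Applying '-119 days' to 2014-04-29: counting 119 days back gives 2013-12-31.
Applying '-174 days' to 2013-12-31: counting 174 days back gives 2013-07-10.

2013-07-10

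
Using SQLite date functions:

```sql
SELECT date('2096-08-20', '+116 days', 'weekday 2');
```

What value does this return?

Applying '+116 days' to 2096-08-20: counting 116 days forward gives 2096-12-14.
`weekday 2` advances to the next Tuesday; 2096-12-14 is a Friday, so it moves forward to 2096-12-18.

2096-12-18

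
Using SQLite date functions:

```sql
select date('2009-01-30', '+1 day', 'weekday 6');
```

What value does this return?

2009-01-31

Advancing 1 more day within January lands on 2009-01-31.
`weekday 6` advances to the next Saturday; 2009-01-31 is already a Saturday, so it stays at 2009-01-31.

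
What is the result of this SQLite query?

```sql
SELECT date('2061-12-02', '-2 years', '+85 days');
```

Adding -2 years to 2061-12-02 gives 2059-12-02.
Applying '+85 days' to 2059-12-02: counting 85 days forward gives 2060-02-25.

2060-02-25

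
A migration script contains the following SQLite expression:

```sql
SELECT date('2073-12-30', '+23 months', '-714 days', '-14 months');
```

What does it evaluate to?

2072-10-16

Adding +23 months to 2073-12-30 gives 2075-11-30.
Applying '-714 days' to 2075-11-30: counting 714 days back gives 2073-12-16.
Adding -14 months to 2073-12-16 gives 2072-10-16.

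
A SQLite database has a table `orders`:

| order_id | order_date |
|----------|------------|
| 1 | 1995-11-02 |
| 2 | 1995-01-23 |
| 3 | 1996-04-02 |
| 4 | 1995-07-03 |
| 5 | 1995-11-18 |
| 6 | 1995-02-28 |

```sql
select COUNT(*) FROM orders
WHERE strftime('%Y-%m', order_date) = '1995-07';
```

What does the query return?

1

Rows with year-month 1995-07: 1995-07-03 → 1.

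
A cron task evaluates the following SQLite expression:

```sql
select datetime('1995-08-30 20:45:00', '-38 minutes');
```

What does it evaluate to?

1995-08-30 20:07:00

-38 minutes from 1995-08-30 20:45:00 is 1995-08-30 20:07:00.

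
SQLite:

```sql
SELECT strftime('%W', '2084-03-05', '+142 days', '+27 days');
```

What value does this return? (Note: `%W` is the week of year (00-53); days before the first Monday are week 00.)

34

First apply '+142 days', '+27 days': 2084-03-05 → 2084-08-21.
2084-08-21 is a Monday. SQLite's %W counts Mondays since the year started; the result is 34.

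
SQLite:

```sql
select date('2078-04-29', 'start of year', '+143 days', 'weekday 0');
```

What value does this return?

2078-05-29

`start of year` rewinds 2078-04-29 to 2078-01-01.
Applying '+143 days' to 2078-01-01: counting 143 days forward gives 2078-05-24.
`weekday 0` advances to the next Sunday; 2078-05-24 is a Tuesday, so it moves forward to 2078-05-29.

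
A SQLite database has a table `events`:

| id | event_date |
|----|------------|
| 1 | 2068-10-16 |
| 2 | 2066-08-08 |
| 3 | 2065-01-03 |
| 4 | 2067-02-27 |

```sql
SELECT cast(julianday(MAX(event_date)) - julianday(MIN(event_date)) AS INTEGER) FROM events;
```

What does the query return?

MIN = 2065-01-03, MAX = 2068-10-16.
28 days remain in January 2065 after the 3rd (31 − 3).
Full months from February 2065 through September 2068 contribute their day counts.
Then 16 days into October 2068.
Total: 28 + 28 + 31 + 30 + 31 + 30 + 31 + 31 + 30 + 31 + 30 + 31 + 31 + 28 + 31 + 30 + 31 + 30 + 31 + 31 + 30 + 31 + 30 + 31 + 31 + 28 + 31 + 30 + 31 + 30 + 31 + 31 + 30 + 31 + 30 + 31 + 31 + 29 + 31 + 30 + 31 + 30 + 31 + 31 + 30 + 16 = 1382.

1382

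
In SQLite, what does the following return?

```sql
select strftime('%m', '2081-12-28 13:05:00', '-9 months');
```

First apply '-9 months': 2081-12-28 13:05:00 → 2081-03-28 13:05:00.
`%m` extracts the 2-digit month (01-12): 03.

03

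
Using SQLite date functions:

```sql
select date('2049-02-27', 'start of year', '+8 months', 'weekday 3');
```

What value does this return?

`start of year` rewinds 2049-02-27 to 2049-01-01.
Adding +8 months to 2049-01-01 gives 2049-09-01.
`weekday 3` advances to the next Wednesday; 2049-09-01 is already a Wednesday, so it stays at 2049-09-01.

2049-09-01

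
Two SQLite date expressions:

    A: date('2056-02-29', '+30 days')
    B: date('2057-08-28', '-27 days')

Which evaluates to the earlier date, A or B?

A = 2056-03-30.
B = 2057-08-01.
A is earlier.

A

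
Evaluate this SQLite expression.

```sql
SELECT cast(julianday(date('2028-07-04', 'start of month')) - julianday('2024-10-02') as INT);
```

1368

`start of month` rewinds 2028-07-04 to 2028-07-01.
29 days remain in October 2024 after the 2nd (31 − 2).
Full months from November 2024 through June 2028 contribute their day counts.
Then 1 day into July 2028.
Total: 29 + 30 + 31 + 31 + 28 + 31 + 30 + 31 + 30 + 31 + 31 + 30 + 31 + 30 + 31 + 31 + 28 + 31 + 30 + 31 + 30 + 31 + 31 + 30 + 31 + 30 + 31 + 31 + 28 + 31 + 30 + 31 + 30 + 31 + 31 + 30 + 31 + 30 + 31 + 31 + 29 + 31 + 30 + 31 + 30 + 1 = 1368.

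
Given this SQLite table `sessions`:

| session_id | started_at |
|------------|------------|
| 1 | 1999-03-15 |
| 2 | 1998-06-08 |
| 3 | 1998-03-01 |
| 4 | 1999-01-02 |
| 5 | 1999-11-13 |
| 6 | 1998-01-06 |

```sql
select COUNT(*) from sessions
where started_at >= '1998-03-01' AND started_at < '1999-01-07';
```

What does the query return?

Rows in [1998-03-01, 1999-01-07): 1998-06-08, 1998-03-01, 1999-01-02 → 3 rows.

3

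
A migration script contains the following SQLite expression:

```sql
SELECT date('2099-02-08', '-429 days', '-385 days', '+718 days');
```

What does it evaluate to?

Applying '-429 days' to 2099-02-08: counting 429 days back gives 2097-12-06.
Applying '-385 days' to 2097-12-06: counting 385 days back gives 2096-11-16.
Applying '+718 days' to 2096-11-16: counting 718 days forward gives 2098-11-04.

2098-11-04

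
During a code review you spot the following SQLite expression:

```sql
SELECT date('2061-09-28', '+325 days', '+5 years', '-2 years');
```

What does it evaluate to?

Applying '+325 days' to 2061-09-28: counting 325 days forward gives 2062-08-19.
Adding +5 years to 2062-08-19 gives 2067-08-19.
Adding -2 years to 2067-08-19 gives 2065-08-19.

2065-08-19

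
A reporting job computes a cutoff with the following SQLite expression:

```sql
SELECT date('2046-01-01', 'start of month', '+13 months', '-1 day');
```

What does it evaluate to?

2047-01-31

`start of month` rewinds 2046-01-01 to 2046-01-01.
Adding +13 months to 2046-01-01 gives 2047-02-01.
Going back 1 day from 2047-02-01 reaches 2047-01-31 (last day of January, 31 days).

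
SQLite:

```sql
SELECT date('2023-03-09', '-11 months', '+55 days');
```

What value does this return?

2022-06-03

Adding -11 months to 2023-03-09 gives 2022-04-09.
Applying '+55 days' to 2022-04-09: counting 55 days forward gives 2022-06-03.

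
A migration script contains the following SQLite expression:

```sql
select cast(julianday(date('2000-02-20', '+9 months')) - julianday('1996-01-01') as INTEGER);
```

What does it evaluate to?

1785

Adding +9 months to 2000-02-20 gives 2000-11-20.
30 days remain in January 1996 after the 1st (31 − 1).
Full months from February 1996 through October 2000 contribute their day counts.
Then 20 days into November 2000.
Total: 30 + 29 + 31 + 30 + 31 + 30 + 31 + 31 + 30 + 31 + 30 + 31 + 31 + 28 + 31 + 30 + 31 + 30 + 31 + 31 + 30 + 31 + 30 + 31 + 31 + 28 + 31 + 30 + 31 + 30 + 31 + 31 + 30 + 31 + 30 + 31 + 31 + 28 + 31 + 30 + 31 + 30 + 31 + 31 + 30 + 31 + 30 + 31 + 31 + 29 + 31 + 30 + 31 + 30 + 31 + 31 + 30 + 31 + 20 = 1785.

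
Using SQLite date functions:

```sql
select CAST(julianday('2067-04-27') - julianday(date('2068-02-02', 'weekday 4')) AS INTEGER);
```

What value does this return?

-281

`weekday 4` advances to the next Thursday; 2068-02-02 is already a Thursday, so it stays at 2068-02-02.
3 days remain in April 2067 after the 27th (30 − 27).
Full months from May 2067 through January 2068 contribute their day counts.
Then 2 days into February 2068.
Total: 3 + 31 + 30 + 31 + 31 + 30 + 31 + 30 + 31 + 31 + 2 = 281.
The subtraction is earlier − later, so the result is −281 → -281.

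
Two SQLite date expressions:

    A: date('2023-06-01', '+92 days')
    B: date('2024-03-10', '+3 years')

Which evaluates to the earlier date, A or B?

A = 2023-09-01.
B = 2027-03-10.
A is earlier.

A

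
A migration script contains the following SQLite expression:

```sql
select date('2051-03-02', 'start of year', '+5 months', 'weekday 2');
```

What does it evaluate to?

`start of year` rewinds 2051-03-02 to 2051-01-01.
Adding +5 months to 2051-01-01 gives 2051-06-01.
`weekday 2` advances to the next Tuesday; 2051-06-01 is a Thursday, so it moves forward to 2051-06-06.

2051-06-06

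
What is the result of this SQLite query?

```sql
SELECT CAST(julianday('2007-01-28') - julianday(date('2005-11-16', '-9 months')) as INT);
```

Adding -9 months to 2005-11-16 gives 2005-02-16.
12 days remain in February 2005 after the 16th (28 − 16).
Full months from March 2005 through December 2006 contribute their day counts.
Then 28 days into January 2007.
Total: 12 + 31 + 30 + 31 + 30 + 31 + 31 + 30 + 31 + 30 + 31 + 31 + 28 + 31 + 30 + 31 + 30 + 31 + 31 + 30 + 31 + 30 + 31 + 28 = 711.

711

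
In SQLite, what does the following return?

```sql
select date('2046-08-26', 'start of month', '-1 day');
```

2046-07-31

`start of month` rewinds 2046-08-26 to 2046-08-01.
Going back 1 day from 2046-08-01 reaches 2046-07-31 (last day of July, 31 days).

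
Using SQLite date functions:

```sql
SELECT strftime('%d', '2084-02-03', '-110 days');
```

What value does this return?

First apply '-110 days': 2084-02-03 → 2083-10-16.
`%d` extracts the 2-digit day of month: 16.

16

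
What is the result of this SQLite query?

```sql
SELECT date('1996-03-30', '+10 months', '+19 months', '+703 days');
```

Adding +10 months to 1996-03-30 gives 1997-01-30.
Adding +19 months to 1997-01-30 gives 1998-08-30.
Applying '+703 days' to 1998-08-30: counting 703 days forward gives 2000-08-02.

2000-08-02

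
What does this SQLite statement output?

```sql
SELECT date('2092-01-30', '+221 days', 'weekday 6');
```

Applying '+221 days' to 2092-01-30: counting 221 days forward gives 2092-09-07.
`weekday 6` advances to the next Saturday; 2092-09-07 is a Sunday, so it moves forward to 2092-09-13.

2092-09-13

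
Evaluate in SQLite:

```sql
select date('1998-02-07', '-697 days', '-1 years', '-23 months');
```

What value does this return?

1993-04-12

Applying '-697 days' to 1998-02-07: counting 697 days back gives 1996-03-12.
Adding -1 year to 1996-03-12 gives 1995-03-12.
Adding -23 months to 1995-03-12 gives 1993-04-12.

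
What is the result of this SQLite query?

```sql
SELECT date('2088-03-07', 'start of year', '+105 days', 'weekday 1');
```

`start of year` rewinds 2088-03-07 to 2088-01-01.
Applying '+105 days' to 2088-01-01: counting 105 days forward gives 2088-04-15.
`weekday 1` advances to the next Monday; 2088-04-15 is a Thursday, so it moves forward to 2088-04-19.

2088-04-19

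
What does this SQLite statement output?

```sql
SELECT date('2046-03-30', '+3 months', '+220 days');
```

Adding +3 months to 2046-03-30 gives 2046-06-30.
Applying '+220 days' to 2046-06-30: counting 220 days forward gives 2047-02-05.

2047-02-05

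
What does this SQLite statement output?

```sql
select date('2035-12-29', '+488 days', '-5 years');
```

Applying '+488 days' to 2035-12-29: counting 488 days forward gives 2037-04-30.
Adding -5 years to 2037-04-30 gives 2032-04-30.

2032-04-30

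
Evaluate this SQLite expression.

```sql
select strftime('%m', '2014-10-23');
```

`%m` extracts the 2-digit month (01-12): 10.

10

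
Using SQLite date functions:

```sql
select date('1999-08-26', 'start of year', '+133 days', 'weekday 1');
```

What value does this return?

`start of year` rewinds 1999-08-26 to 1999-01-01.
Applying '+133 days' to 1999-01-01: counting 133 days forward gives 1999-05-14.
`weekday 1` advances to the next Monday; 1999-05-14 is a Friday, so it moves forward to 1999-05-17.

1999-05-17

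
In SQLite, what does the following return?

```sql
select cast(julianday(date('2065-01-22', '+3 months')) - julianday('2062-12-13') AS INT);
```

Adding +3 months to 2065-01-22 gives 2065-04-22.
18 days remain in December 2062 after the 13th (31 − 13).
Full months from January 2063 through March 2065 contribute their day counts.
Then 22 days into April 2065.
Total: 18 + 31 + 28 + 31 + 30 + 31 + 30 + 31 + 31 + 30 + 31 + 30 + 31 + 31 + 29 + 31 + 30 + 31 + 30 + 31 + 31 + 30 + 31 + 30 + 31 + 31 + 28 + 31 + 22 = 861.

861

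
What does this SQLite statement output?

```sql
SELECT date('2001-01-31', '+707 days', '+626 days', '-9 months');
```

2003-12-25

Applying '+707 days' to 2001-01-31: counting 707 days forward gives 2003-01-08.
Applying '+626 days' to 2003-01-08: counting 626 days forward gives 2004-09-25.
Adding -9 months to 2004-09-25 gives 2003-12-25.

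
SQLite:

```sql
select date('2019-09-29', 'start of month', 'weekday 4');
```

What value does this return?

`start of month` rewinds 2019-09-29 to 2019-09-01.
`weekday 4` advances to the next Thursday; 2019-09-01 is a Sunday, so it moves forward to 2019-09-05.

2019-09-05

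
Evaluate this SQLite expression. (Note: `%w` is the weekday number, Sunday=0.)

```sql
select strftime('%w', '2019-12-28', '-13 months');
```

First apply '-13 months': 2019-12-28 → 2018-11-28.
2018-11-28 is a Wednesday; with Sunday=0 that is 3.

3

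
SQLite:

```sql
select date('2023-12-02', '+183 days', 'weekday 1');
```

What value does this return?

2024-06-03

Applying '+183 days' to 2023-12-02: counting 183 days forward gives 2024-06-02.
`weekday 1` advances to the next Monday; 2024-06-02 is a Sunday, so it moves forward to 2024-06-03.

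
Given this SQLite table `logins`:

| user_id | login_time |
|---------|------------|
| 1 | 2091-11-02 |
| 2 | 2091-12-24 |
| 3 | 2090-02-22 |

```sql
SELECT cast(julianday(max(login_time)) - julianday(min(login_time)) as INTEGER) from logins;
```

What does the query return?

670

MIN = 2090-02-22, MAX = 2091-12-24.
6 days remain in February 2090 after the 22nd (28 − 22).
Full months from March 2090 through November 2091 contribute their day counts.
Then 24 days into December 2091.
Total: 6 + 31 + 30 + 31 + 30 + 31 + 31 + 30 + 31 + 30 + 31 + 31 + 28 + 31 + 30 + 31 + 30 + 31 + 31 + 30 + 31 + 30 + 24 = 670.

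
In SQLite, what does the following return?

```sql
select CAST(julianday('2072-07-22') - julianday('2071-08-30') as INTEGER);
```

327

1 day remains in August 2071 after the 30th (31 − 30).
Full months from September 2071 through June 2072 contribute their day counts.
Then 22 days into July 2072.
Total: 1 + 30 + 31 + 30 + 31 + 31 + 29 + 31 + 30 + 31 + 30 + 22 = 327.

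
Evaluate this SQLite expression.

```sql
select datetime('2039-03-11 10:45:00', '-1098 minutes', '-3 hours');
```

1098 minutes = 18h 18m; -1098 minutes from 2039-03-11 10:45:00 is 2039-03-10 16:27:00 (crosses midnight).
-3 hours from 2039-03-10 16:27:00 is 2039-03-10 13:27:00.

2039-03-10 13:27:00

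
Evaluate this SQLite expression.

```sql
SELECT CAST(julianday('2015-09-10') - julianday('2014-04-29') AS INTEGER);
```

499

1 day remains in April 2014 after the 29th (30 − 29).
Full months from May 2014 through August 2015 contribute their day counts.
Then 10 days into September 2015.
Total: 1 + 31 + 30 + 31 + 31 + 30 + 31 + 30 + 31 + 31 + 28 + 31 + 30 + 31 + 30 + 31 + 31 + 10 = 499.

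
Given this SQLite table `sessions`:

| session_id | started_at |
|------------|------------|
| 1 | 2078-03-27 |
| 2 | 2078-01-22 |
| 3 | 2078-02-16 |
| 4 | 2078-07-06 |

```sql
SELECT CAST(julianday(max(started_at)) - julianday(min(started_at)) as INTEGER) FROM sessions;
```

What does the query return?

MIN = 2078-01-22, MAX = 2078-07-06.
9 days remain in January 2078 after the 22nd (31 − 22).
February 2078: 28 days.
March 2078: 31 days.
April 2078: 30 days.
May 2078: 31 days.
June 2078: 30 days.
Then 6 days into July 2078.
Total: 9 + 28 + 31 + 30 + 31 + 30 + 6 = 165.

165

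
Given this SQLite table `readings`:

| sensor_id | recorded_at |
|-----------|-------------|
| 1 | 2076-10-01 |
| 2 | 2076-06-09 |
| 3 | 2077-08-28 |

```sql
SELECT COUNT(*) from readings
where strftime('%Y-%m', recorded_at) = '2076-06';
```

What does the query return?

Rows with year-month 2076-06: 2076-06-09 → 1.

1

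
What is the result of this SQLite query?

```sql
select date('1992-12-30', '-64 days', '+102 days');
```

Applying '-64 days' to 1992-12-30: counting 64 days back gives 1992-10-27.
Applying '+102 days' to 1992-10-27: counting 102 days forward gives 1993-02-06.

1993-02-06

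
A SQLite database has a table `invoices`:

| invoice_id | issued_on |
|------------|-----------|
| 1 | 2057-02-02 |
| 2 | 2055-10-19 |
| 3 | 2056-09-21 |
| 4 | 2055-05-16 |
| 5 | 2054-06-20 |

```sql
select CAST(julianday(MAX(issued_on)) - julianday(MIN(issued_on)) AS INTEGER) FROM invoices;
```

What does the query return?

MIN = 2054-06-20, MAX = 2057-02-02.
10 days remain in June 2054 after the 20th (30 − 20).
Full months from July 2054 through January 2057 contribute their day counts.
Then 2 days into February 2057.
Total: 10 + 31 + 31 + 30 + 31 + 30 + 31 + 31 + 28 + 31 + 30 + 31 + 30 + 31 + 31 + 30 + 31 + 30 + 31 + 31 + 29 + 31 + 30 + 31 + 30 + 31 + 31 + 30 + 31 + 30 + 31 + 31 + 2 = 958.

958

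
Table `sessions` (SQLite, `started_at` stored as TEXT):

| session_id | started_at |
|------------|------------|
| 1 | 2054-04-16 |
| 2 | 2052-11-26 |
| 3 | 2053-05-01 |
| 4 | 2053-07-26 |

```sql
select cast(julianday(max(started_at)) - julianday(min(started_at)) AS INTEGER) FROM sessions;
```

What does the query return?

506

MIN = 2052-11-26, MAX = 2054-04-16.
4 days remain in November 2052 after the 26th (30 − 26).
Full months from December 2052 through March 2054 contribute their day counts.
Then 16 days into April 2054.
Total: 4 + 31 + 31 + 28 + 31 + 30 + 31 + 30 + 31 + 31 + 30 + 31 + 30 + 31 + 31 + 28 + 31 + 16 = 506.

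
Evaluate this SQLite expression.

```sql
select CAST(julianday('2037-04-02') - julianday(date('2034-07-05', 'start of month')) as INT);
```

1006

`start of month` rewinds 2034-07-05 to 2034-07-01.
30 days remain in July 2034 after the 1st (31 − 1).
Full months from August 2034 through March 2037 contribute their day counts.
Then 2 days into April 2037.
Total: 30 + 31 + 30 + 31 + 30 + 31 + 31 + 28 + 31 + 30 + 31 + 30 + 31 + 31 + 30 + 31 + 30 + 31 + 31 + 29 + 31 + 30 + 31 + 30 + 31 + 31 + 30 + 31 + 30 + 31 + 31 + 28 + 31 + 2 = 1006.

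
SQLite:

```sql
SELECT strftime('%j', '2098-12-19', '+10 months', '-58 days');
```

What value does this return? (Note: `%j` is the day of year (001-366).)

234

First apply '+10 months', '-58 days': 2098-12-19 → 2099-08-22.
Day-of-year for 2099-08-22: days since 2099-01-01 inclusive = 234, zero-padded to 234.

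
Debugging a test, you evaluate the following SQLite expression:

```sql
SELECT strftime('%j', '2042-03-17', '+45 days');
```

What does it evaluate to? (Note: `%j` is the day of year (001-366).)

First apply '+45 days': 2042-03-17 → 2042-05-01.
Day-of-year for 2042-05-01: days since 2042-01-01 inclusive = 121, zero-padded to 121.

121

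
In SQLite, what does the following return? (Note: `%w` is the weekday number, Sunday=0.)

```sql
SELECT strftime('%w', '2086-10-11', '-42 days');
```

5

First apply '-42 days': 2086-10-11 → 2086-08-30.
2086-08-30 is a Friday; with Sunday=0 that is 5.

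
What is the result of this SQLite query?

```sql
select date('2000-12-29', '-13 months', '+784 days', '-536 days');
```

2000-08-03

Adding -13 months to 2000-12-29 gives 1999-11-29.
Applying '+784 days' to 1999-11-29: counting 784 days forward gives 2002-01-21.
Applying '-536 days' to 2002-01-21: counting 536 days back gives 2000-08-03.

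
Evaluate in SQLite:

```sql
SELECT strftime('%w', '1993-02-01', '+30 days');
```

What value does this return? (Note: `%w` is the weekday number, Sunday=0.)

First apply '+30 days': 1993-02-01 → 1993-03-03.
1993-03-03 is a Wednesday; with Sunday=0 that is 3.

3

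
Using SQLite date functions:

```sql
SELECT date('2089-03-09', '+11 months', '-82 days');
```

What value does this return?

Adding +11 months to 2089-03-09 gives 2090-02-09.
Applying '-82 days' to 2090-02-09: counting 82 days back gives 2089-11-19.

2089-11-19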